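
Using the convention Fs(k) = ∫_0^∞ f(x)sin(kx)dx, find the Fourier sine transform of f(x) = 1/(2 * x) pi/4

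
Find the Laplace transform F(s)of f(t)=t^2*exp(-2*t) 2/(s + 2)^3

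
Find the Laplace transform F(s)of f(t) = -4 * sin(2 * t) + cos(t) s/(s^2 + 1) - 8/(s^2 + 4)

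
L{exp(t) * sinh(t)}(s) 1/(s * (s - 2))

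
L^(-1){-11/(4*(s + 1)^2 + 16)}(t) -11*exp(-t)*sin(2*t)/8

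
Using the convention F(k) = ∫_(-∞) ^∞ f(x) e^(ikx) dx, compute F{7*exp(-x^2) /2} 7*sqrt(pi)*exp(-k^2/4) /2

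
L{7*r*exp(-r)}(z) 7/(z + 1)^2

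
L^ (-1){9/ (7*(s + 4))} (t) 9*exp (-4*t)/7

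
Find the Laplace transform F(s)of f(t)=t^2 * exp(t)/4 1/(2 * (s - 1)^3)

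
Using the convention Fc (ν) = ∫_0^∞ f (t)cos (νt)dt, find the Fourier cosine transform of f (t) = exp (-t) 1/ (ν^2+1)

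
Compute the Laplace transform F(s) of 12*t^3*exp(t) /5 72/(5*(s - 1) ^4) 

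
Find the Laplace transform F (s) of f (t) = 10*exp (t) 10/ (s - 1) 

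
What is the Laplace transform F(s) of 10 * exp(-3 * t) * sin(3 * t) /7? 30/(7 * ((s + 3) ^2 + 9) ) 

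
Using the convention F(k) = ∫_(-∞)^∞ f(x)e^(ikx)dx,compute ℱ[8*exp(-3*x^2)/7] 8*sqrt(3)*sqrt(pi)*exp(-k^2/12)/21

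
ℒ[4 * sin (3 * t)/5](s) 12/ (5 * (s^2 + 9))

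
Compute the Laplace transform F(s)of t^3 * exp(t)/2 3/(s - 1)^4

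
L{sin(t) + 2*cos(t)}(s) 1/(s^2 + 1) + 2*s/(s^2 + 1)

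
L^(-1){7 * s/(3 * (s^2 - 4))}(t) 7 * cosh(2 * t)/3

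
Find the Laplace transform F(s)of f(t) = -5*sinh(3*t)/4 -15/(4*s^2 - 36)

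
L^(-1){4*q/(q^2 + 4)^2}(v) v*sin(2*v)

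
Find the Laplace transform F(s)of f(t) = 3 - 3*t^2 3/s - 6/s^3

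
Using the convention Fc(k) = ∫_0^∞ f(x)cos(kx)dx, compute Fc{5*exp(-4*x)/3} 20/(3*(k^2 + 16))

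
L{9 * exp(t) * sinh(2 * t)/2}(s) 9/((s - 1)^2 - 4)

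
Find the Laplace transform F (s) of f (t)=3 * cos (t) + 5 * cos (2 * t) 3 * s/ (s^2 + 1) + 5 * s/ (s^2 + 4) 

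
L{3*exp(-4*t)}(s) 3/(s + 4)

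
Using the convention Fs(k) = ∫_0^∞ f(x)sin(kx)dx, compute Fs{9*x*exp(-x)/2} 9*k/(k^2 + 1)^2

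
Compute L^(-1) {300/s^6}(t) 5 * t^5/2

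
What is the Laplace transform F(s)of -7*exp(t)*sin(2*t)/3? -14/(3*(s - 1)^2 + 12)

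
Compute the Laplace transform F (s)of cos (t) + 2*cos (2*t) 2*s/ (s^2 + 4) + s/ (s^2 + 1)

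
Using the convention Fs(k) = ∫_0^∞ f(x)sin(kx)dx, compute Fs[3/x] 3 * pi/2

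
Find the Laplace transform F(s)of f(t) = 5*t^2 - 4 10/s^3 - 4/s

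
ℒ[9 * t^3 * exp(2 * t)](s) 54/(s - 2)^4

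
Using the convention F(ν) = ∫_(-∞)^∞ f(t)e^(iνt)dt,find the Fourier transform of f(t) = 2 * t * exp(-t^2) I * sqrt(pi) * ν * exp(-ν^2/4)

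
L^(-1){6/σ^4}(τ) τ^3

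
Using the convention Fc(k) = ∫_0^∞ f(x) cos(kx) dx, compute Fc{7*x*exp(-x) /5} 7*(1 - k^2) /(5*(k^2 + 1) ^2) 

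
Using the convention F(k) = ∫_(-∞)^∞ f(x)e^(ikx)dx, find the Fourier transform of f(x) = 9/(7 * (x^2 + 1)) 9 * pi * exp(-Abs(k))/7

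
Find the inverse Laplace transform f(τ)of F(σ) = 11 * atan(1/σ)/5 11 * sin(τ)/(5 * τ)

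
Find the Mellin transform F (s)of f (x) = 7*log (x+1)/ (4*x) -7*pi*csc (pi*s)/ (4*s - 4)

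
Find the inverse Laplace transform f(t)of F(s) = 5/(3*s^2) 5*t/3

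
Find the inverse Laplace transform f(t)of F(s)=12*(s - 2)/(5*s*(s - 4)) 12*exp(2*t)*cosh(2*t)/5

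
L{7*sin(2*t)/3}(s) 14/(3*(s^2 + 4))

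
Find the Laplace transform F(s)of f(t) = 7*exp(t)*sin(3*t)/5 21/(5*((s - 1)^2 + 9))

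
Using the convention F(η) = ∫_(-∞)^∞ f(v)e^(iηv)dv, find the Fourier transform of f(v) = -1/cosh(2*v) -pi/(2*cosh(pi*η/4))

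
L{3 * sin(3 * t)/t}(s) 3 * atan(3/s)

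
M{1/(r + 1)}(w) pi*csc(pi*w)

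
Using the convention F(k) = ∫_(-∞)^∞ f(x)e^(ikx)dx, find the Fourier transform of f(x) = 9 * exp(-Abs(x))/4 9/(2 * (k^2 + 1))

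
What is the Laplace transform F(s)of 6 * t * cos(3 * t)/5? 6 * (s^2 - 9)/(5 * (s^2+9)^2)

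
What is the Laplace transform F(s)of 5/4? 5/(4*s)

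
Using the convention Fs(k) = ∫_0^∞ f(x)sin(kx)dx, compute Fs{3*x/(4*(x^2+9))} 3*pi*exp(-3*k)/8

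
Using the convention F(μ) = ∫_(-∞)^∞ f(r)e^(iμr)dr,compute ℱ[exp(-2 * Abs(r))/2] 2/(μ^2 + 4)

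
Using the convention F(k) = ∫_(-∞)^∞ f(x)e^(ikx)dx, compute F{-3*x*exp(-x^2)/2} -3*I*sqrt(pi)*k*exp(-k^2/4)/4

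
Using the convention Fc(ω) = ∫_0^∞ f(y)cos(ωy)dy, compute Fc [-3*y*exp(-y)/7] 3*(ω^2 - 1)/(7*(ω^2 + 1)^2)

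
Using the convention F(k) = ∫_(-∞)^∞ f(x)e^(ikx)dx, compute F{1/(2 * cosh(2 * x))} pi/(4 * cosh(pi * k/4))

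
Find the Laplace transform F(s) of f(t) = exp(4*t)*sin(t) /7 1/(7*((s - 4) ^2 + 1) ) 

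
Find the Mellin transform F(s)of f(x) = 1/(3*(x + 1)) pi*csc(pi*s)/3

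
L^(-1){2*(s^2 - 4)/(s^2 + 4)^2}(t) 2*t*cos(2*t)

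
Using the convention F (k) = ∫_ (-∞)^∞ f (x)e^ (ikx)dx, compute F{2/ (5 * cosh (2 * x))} pi/ (5 * cosh (pi * k/4))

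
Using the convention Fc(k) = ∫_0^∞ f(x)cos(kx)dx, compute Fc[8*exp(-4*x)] 32/(k^2 + 16)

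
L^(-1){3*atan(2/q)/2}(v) 3*sin(2*v)/(2*v)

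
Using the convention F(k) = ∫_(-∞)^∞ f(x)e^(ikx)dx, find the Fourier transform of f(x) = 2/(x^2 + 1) 2*pi*exp(-Abs(k))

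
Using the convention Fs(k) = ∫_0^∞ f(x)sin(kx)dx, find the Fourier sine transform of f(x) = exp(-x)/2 k/(2 * (k^2 + 1))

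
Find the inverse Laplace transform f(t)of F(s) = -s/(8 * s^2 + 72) -cos(3 * t)/8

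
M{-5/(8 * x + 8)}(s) -5 * pi * csc(pi * s)/8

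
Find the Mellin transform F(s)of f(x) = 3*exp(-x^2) 3*gamma(s/2)/2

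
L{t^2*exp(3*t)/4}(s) 1/(2*(s - 3)^3)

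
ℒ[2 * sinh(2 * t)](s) 4/(s^2 - 4)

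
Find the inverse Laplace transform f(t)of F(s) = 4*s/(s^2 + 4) 4*cos(2*t)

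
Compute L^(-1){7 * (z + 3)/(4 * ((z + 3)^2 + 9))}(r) 7 * exp(-3 * r) * cos(3 * r)/4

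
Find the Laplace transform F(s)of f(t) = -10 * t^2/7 -20/(7 * s^3)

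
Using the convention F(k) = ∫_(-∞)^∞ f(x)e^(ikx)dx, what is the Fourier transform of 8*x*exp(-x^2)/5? 4*I*sqrt(pi)*k*exp(-k^2/4)/5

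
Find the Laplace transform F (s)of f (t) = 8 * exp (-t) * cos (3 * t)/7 8 * (s+1)/ (7 * ( (s+1)^2+9))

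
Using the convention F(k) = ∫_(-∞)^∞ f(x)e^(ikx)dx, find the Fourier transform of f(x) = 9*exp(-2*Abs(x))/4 9/(k^2 + 4)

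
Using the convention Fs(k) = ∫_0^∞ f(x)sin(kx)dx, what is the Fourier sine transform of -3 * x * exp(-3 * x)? -18 * k/(k^2+9)^2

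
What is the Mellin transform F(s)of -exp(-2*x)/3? -gamma(s)/(3*2^s)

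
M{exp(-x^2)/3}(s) gamma(s/2)/6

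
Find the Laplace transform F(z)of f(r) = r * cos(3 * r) (z^2 - 9)/(z^2 + 9)^2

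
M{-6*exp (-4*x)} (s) -6*gamma (s)/2^ (2*s)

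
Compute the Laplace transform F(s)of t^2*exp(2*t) 2/(s - 2)^3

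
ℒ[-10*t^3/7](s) -60/(7*s^4)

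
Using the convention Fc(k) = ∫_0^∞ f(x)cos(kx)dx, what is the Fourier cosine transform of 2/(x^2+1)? pi*exp(-k)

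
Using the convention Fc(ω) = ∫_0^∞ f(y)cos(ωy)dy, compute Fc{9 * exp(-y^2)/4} 9 * sqrt(pi) * exp(-ω^2/4)/8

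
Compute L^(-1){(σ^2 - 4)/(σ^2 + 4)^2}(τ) τ * cos(2 * τ)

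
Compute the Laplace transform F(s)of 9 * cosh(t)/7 9 * s/(7 * (s^2 - 1))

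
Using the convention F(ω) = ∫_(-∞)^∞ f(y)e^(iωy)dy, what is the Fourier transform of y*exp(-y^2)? I*sqrt(pi)*ω*exp(-ω^2/4)/2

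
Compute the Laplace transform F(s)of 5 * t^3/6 5/s^4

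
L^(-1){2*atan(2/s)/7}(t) 2*sin(2*t)/(7*t)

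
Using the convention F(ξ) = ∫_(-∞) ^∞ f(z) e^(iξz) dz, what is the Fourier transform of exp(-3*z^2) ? sqrt(3)*sqrt(pi)*exp(-ξ^2/12) /3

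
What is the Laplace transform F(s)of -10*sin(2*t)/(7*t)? -10*atan(2/s)/7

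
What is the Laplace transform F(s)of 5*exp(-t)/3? 5/(3*(s + 1))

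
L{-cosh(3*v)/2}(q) -q/(2*q^2 - 18)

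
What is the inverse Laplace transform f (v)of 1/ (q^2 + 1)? sin (v)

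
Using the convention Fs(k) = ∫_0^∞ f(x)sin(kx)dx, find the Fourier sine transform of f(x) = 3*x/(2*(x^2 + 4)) 3*pi*exp(-2*k)/4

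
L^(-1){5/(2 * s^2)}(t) 5 * t/2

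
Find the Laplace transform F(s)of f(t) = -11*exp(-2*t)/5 -11/(5*s + 10)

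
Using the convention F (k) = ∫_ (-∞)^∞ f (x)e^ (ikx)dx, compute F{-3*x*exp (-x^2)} -3*I*sqrt (pi)*k*exp (-k^2/4)/2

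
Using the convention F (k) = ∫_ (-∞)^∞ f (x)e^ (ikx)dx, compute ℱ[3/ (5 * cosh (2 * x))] 3 * pi/ (10 * cosh (pi * k/4))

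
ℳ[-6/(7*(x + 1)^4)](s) pi*(s - 3)*(s - 2)*(s - 1)/(7*sin(pi*s))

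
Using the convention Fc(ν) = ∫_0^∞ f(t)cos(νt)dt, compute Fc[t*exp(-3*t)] (9 - ν^2)/(ν^2 + 9)^2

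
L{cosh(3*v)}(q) q/(q^2 - 9)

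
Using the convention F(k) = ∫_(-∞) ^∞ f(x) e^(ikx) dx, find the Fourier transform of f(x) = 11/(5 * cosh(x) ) 11 * pi/(5 * cosh(pi * k/2) ) 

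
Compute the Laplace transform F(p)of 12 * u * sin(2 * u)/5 48 * p/(5 * (p^2 + 4)^2)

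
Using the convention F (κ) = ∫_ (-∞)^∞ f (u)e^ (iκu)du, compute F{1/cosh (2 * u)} pi/ (2 * cosh (pi * κ/4))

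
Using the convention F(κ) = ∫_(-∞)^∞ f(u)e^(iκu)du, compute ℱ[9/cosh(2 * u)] 9 * pi/(2 * cosh(pi * κ/4))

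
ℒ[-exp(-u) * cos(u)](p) (-p - 1)/((p + 1)^2 + 1)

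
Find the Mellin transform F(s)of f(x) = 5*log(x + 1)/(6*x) -5*pi*csc(pi*s)/(6*s - 6)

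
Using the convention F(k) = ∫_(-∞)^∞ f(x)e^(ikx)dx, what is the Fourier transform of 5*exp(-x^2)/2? 5*sqrt(pi)*exp(-k^2/4)/2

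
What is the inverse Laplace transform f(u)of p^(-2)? u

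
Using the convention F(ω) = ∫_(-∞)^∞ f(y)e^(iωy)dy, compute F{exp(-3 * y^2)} sqrt(3) * sqrt(pi) * exp(-ω^2/12)/3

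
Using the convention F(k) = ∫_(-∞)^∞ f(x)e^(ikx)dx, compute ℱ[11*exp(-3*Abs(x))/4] 33/(2*(k^2 + 9))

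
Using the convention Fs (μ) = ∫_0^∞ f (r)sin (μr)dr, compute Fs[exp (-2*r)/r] atan (μ/2)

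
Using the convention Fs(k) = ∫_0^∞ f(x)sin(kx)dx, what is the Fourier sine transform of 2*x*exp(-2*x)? 8*k/(k^2 + 4)^2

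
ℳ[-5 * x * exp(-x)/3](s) -5 * gamma(s + 1)/3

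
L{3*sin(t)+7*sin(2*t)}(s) 14/(s^2+4)+3/(s^2+1)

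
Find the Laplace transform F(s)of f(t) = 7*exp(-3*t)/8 7/(8*(s + 3))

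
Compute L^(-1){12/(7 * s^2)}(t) 12 * t/7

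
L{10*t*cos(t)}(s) 10*(s^2-1)/(s^2 + 1)^2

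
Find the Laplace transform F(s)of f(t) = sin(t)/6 1/(6 * (s^2 + 1))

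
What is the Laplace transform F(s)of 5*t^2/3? 10/(3*s^3)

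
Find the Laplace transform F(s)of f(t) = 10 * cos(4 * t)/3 10 * s/(3 * (s^2 + 16))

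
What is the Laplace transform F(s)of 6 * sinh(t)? 6/(s^2 - 1)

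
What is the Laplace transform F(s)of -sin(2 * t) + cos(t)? s/(s^2 + 1) - 2/(s^2 + 4)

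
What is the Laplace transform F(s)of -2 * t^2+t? s^(-2) - 4/s^3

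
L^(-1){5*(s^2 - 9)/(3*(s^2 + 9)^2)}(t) 5*t*cos(3*t)/3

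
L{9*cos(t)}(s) 9*s/(s^2 + 1)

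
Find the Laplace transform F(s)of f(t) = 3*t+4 4/s+3/s^2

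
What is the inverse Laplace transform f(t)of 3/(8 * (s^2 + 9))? sin(3 * t)/8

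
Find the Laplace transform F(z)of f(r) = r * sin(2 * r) 4 * z/(z^2+4)^2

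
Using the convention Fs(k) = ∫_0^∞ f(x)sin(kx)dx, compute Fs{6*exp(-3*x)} 6*k/(k^2 + 9)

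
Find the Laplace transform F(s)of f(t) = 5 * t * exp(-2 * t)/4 5/(4 * (s + 2)^2)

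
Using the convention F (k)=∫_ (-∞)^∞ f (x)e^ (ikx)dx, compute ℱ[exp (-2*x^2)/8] sqrt (2)*sqrt (pi)*exp (-k^2/8)/16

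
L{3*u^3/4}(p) 9/(2*p^4)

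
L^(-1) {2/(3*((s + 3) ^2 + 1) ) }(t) 2*exp(-3*t)*sin(t) /3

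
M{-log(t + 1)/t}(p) pi*csc(pi*p)/(p - 1)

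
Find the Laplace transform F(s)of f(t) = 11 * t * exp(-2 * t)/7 11/(7 * (s + 2)^2)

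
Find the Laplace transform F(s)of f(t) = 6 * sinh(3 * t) 18/(s^2-9)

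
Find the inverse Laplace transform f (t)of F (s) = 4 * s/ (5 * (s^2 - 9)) 4 * cosh (3 * t)/5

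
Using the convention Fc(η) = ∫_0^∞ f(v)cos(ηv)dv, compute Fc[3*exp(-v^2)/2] 3*sqrt(pi)*exp(-η^2/4)/4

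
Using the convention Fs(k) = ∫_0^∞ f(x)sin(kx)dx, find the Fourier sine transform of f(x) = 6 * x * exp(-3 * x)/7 36 * k/(7 * (k^2 + 9)^2)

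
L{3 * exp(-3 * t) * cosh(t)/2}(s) 3 * (s + 3)/(2 * ((s + 3)^2 - 1))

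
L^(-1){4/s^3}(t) 2 * t^2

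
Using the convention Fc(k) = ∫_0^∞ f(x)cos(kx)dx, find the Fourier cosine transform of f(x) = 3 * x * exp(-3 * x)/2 3 * (9 - k^2)/(2 * (k^2 + 9)^2)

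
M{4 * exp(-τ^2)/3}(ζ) 2 * gamma(ζ/2)/3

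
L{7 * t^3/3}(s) 14/s^4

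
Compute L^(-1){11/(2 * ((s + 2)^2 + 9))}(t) 11 * exp(-2 * t) * sin(3 * t)/6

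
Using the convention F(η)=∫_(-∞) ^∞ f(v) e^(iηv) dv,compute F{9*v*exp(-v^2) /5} 9*I*sqrt(pi)*η*exp(-η^2/4) /10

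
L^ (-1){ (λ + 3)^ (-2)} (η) η*exp (-3*η)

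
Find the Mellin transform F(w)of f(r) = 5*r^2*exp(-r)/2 5*gamma(w + 2)/2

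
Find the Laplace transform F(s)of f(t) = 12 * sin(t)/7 12/(7 * (s^2 + 1))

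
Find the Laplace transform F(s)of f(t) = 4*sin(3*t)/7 12/(7*(s^2 + 9))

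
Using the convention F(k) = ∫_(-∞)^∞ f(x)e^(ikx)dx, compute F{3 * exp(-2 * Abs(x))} 12/(k^2 + 4)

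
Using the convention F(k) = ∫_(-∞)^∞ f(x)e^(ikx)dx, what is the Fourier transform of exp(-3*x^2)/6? sqrt(3)*sqrt(pi)*exp(-k^2/12)/18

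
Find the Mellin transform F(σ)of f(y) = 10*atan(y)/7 -5*pi*sec(pi*σ/2)/(7*σ)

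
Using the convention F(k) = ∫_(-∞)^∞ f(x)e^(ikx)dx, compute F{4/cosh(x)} 4*pi/cosh(pi*k/2)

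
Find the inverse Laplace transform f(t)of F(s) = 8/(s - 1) 8 * exp(t)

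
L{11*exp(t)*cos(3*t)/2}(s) 11*(s - 1)/(2*((s - 1)^2 + 9))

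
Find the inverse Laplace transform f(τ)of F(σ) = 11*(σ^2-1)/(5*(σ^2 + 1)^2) 11*τ*cos(τ)/5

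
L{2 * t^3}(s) 12/s^4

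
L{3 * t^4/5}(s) 72/(5 * s^5)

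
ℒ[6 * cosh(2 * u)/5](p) 6 * p/(5 * (p^2 - 4))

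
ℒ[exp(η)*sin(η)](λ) 1/((λ - 1)^2 + 1)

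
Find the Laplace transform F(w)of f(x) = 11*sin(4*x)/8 11/(2*(w^2 + 16))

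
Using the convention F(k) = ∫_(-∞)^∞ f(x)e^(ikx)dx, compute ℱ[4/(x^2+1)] 4*pi*exp(-Abs(k))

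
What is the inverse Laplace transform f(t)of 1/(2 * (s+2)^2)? t * exp(-2 * t)/2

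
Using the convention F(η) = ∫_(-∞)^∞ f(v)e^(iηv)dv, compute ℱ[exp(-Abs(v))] 2/(η^2 + 1)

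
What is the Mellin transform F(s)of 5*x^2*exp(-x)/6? 5*gamma(s + 2)/6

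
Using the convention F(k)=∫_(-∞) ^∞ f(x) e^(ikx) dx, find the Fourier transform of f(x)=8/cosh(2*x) 4*pi/cosh(pi*k/4) 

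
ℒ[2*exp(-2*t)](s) 2/(s + 2) 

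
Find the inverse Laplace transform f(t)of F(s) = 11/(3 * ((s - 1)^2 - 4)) 11 * exp(t) * sinh(2 * t)/6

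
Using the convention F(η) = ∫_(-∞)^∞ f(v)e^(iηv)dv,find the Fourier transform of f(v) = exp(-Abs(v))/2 1/(η^2 + 1)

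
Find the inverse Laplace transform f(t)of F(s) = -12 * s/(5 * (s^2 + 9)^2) -2 * t * sin(3 * t)/5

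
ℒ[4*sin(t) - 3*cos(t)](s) 4/(s^2 + 1) - 3*s/(s^2 + 1)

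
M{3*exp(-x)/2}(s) 3*gamma(s)/2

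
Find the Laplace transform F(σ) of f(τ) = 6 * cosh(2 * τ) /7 6 * σ/(7 * (σ^2-4) ) 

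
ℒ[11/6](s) 11/(6*s)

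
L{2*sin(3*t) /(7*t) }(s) 2*atan(3/s) /7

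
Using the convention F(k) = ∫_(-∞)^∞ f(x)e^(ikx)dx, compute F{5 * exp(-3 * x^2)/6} 5 * sqrt(3) * sqrt(pi) * exp(-k^2/12)/18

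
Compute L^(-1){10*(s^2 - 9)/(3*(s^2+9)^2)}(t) 10*t*cos(3*t)/3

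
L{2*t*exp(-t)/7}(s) 2/(7*(s + 1)^2)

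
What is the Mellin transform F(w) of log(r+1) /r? -pi * csc(pi * w) /(w - 1) 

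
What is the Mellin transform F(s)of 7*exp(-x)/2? 7*gamma(s)/2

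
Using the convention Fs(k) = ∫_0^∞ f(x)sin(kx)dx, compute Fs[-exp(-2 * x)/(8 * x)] -atan(k/2)/8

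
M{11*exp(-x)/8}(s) 11*gamma(s)/8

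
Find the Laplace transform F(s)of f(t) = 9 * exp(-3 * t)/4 9/(4 * (s + 3))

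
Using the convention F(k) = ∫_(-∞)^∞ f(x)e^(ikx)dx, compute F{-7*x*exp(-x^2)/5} -7*I*sqrt(pi)*k*exp(-k^2/4)/10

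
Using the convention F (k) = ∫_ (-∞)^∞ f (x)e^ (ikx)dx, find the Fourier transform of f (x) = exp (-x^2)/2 sqrt (pi) * exp (-k^2/4)/2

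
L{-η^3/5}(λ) -6/(5*λ^4)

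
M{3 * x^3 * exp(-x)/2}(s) 3 * gamma(s + 3)/2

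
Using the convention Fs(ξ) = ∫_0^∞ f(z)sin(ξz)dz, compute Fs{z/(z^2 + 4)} pi*exp(-2*ξ)/2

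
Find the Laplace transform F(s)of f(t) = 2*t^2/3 4/(3*s^3)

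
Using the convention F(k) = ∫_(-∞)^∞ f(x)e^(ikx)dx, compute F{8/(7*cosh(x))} 8*pi/(7*cosh(pi*k/2))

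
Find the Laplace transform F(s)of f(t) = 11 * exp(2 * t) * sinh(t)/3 11/(3 * ((s - 2)^2 - 1))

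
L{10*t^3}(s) 60/s^4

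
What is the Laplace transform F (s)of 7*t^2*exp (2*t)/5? 14/ (5*(s - 2)^3)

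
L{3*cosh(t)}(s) 3*s/(s^2 - 1)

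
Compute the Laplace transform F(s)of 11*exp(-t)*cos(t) 11*(s+1)/((s+1)^2+1)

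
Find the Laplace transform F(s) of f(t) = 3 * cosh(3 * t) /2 3 * s/(2 * (s^2 - 9) ) 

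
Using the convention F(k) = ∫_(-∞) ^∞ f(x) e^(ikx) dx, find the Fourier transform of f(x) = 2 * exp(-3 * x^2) 2 * sqrt(3) * sqrt(pi) * exp(-k^2/12) /3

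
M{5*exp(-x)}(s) 5*gamma(s)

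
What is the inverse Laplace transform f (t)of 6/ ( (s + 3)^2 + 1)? 6*exp (-3*t)*sin (t)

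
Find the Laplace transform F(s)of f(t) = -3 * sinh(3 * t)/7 -9/(7 * s^2 - 63)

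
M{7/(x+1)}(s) 7*pi*csc(pi*s)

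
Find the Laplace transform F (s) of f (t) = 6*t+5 6/s^2+5/s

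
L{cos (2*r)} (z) z/ (z^2 + 4)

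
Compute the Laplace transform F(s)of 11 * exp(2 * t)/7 11/(7 * (s - 2))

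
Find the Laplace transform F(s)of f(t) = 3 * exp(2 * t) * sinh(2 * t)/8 3/(4 * s * (s - 4))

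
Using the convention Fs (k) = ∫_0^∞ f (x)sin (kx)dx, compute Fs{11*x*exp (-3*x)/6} 11*k/ (k^2+9)^2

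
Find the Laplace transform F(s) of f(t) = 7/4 7/(4*s) 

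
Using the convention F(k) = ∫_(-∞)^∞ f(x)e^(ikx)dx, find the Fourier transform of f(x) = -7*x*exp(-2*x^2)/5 -7*sqrt(2)*I*sqrt(pi)*k*exp(-k^2/8)/40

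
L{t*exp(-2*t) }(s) (s + 2) ^(-2) 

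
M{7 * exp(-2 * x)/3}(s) 7 * gamma(s)/(3 * 2^s)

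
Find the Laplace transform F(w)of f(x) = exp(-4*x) 1/(w + 4)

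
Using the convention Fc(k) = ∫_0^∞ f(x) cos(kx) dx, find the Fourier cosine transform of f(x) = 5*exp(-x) 5/(k^2 + 1) 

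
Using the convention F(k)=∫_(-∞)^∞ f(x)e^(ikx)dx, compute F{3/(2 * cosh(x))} 3 * pi/(2 * cosh(pi * k/2))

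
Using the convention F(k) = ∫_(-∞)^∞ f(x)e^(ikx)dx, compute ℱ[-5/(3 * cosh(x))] -5 * pi/(3 * cosh(pi * k/2))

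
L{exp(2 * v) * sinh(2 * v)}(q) 2/(q * (q - 4))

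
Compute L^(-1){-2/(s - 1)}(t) -2 * exp(t)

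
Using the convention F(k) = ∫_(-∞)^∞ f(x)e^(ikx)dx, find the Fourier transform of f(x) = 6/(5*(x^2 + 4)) 3*pi*exp(-2*Abs(k))/5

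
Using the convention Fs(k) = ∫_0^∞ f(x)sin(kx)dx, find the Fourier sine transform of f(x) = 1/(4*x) pi/8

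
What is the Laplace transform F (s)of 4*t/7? 4/ (7*s^2)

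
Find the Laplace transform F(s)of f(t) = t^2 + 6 6/s + 2/s^3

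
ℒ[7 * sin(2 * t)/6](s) 7/(3 * (s^2 + 4))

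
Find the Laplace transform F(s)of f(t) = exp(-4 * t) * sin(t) 1/((s + 4)^2 + 1)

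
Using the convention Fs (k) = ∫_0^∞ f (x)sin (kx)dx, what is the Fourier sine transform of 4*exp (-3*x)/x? 4*atan (k/3)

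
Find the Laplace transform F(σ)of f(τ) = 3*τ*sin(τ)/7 6*σ/(7*(σ^2 + 1)^2)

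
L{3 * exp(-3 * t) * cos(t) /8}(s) 3 * (s + 3) /(8 * ((s + 3) ^2 + 1) ) 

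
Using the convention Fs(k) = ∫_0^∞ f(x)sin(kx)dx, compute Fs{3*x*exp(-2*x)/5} 12*k/(5*(k^2+4)^2)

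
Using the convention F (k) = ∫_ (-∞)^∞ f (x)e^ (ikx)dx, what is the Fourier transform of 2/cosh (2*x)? pi/cosh (pi*k/4)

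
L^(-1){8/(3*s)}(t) 8/3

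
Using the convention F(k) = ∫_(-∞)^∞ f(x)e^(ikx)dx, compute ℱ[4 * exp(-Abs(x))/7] 8/(7 * (k^2 + 1))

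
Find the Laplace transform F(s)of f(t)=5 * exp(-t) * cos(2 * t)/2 5 * (s+1)/(2 * ((s+1)^2+4))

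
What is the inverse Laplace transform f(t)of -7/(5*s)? -7/5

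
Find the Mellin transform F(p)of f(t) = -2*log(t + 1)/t 2*pi*csc(pi*p)/(p - 1)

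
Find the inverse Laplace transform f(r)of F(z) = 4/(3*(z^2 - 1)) 4*sinh(r)/3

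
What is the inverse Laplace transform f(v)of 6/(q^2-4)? 3 * sinh(2 * v)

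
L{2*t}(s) 2/s^2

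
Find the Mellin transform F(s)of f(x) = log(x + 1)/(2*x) -pi*csc(pi*s)/(2*s - 2)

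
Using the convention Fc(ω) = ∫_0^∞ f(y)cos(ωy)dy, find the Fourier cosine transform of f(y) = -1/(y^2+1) -pi * exp(-ω)/2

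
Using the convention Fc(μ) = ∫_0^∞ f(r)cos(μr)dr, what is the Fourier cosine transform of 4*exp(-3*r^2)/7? 2*sqrt(3)*sqrt(pi)*exp(-μ^2/12)/21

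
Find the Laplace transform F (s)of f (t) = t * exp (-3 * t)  (s + 3)^ (-2)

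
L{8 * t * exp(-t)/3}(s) 8/(3 * (s + 1)^2)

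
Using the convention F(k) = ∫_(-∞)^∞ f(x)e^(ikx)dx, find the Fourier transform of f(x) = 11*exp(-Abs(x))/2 11/(k^2 + 1)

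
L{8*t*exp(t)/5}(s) 8/(5*(s - 1)^2)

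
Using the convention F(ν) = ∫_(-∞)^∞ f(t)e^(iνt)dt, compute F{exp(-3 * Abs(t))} 6/(ν^2 + 9)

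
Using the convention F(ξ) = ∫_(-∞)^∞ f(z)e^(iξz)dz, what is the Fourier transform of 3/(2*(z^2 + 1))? 3*pi*exp(-Abs(ξ))/2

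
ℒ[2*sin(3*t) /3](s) 2/(s^2+9) 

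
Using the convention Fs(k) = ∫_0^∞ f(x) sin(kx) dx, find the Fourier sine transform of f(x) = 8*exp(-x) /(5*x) 8*atan(k) /5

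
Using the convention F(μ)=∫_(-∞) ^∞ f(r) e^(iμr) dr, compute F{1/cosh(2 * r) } pi/(2 * cosh(pi * μ/4) ) 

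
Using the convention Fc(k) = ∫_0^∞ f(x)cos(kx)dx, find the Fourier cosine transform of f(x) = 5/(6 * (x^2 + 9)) 5 * pi * exp(-3 * k)/36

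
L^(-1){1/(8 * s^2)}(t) t/8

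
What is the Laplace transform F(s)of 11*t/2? 11/(2*s^2)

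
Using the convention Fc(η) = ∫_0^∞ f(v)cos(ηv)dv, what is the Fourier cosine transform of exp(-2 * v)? 2/(η^2+4)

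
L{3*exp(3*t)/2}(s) 3/(2*(s - 3))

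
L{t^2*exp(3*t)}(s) 2/(s - 3)^3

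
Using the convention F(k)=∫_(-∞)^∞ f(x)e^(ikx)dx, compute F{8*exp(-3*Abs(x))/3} 16/(k^2 + 9)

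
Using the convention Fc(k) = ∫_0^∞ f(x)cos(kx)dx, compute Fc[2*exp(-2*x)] 4/(k^2 + 4)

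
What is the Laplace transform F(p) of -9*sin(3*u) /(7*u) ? -9*atan(3/p) /7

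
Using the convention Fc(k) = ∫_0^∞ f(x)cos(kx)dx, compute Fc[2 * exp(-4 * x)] 8/(k^2 + 16)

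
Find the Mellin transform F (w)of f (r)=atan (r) -pi * sec (pi * w/2)/ (2 * w)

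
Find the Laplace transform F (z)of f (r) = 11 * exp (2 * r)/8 11/ (8 * (z - 2))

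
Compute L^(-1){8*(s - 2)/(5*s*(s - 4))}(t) 8*exp(2*t)*cosh(2*t)/5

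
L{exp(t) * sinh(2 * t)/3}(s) 2/(3 * ((s - 1)^2 - 4))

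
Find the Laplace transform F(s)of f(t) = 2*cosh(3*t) 2*s/(s^2 - 9)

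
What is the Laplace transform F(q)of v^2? 2/q^3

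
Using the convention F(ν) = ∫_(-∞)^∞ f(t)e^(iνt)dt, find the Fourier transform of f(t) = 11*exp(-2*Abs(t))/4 11/(ν^2+4)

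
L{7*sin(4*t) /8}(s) 7/(2*(s^2 + 16) ) 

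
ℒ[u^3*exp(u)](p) 6/(p - 1)^4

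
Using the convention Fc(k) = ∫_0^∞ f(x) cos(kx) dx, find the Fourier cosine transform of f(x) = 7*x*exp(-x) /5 7*(1 - k^2) /(5*(k^2 + 1) ^2) 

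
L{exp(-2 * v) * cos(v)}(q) (q + 2)/((q + 2)^2 + 1)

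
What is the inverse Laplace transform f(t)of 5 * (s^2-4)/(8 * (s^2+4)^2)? 5 * t * cos(2 * t)/8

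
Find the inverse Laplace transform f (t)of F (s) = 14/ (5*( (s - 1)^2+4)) 7*exp (t)*sin (2*t)/5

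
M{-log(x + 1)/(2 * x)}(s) pi * csc(pi * s)/(2 * (s - 1))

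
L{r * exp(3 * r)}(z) (z - 3)^(-2)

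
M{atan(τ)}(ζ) -pi * sec(pi * ζ/2)/(2 * ζ)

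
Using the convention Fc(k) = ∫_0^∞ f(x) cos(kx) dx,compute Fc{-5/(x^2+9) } -5 * pi * exp(-3 * k) /6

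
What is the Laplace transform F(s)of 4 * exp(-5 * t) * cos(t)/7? 4 * (s + 5)/(7 * ((s + 5)^2 + 1))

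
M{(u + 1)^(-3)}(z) pi * (z - 2) * (z - 1)/(2 * sin(pi * z))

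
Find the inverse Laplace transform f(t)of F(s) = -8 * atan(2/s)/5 -8 * sin(2 * t)/(5 * t)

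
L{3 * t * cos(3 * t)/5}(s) 3 * (s^2 - 9)/(5 * (s^2 + 9)^2)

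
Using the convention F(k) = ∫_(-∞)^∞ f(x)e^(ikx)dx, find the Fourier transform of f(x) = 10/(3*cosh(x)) 10*pi/(3*cosh(pi*k/2))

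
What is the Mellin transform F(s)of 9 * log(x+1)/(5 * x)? -9 * pi * csc(pi * s)/(5 * s - 5)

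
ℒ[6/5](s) 6/(5 * s)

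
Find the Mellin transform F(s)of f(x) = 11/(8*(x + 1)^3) 11*pi*(s - 2)*(s - 1)/(16*sin(pi*s))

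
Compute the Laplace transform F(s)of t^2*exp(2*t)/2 (s - 2)^(-3)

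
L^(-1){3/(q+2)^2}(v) 3 * v * exp(-2 * v)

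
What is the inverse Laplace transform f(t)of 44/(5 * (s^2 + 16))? 11 * sin(4 * t)/5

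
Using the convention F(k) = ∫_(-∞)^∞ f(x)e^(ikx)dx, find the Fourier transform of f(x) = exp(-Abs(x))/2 1/(k^2 + 1)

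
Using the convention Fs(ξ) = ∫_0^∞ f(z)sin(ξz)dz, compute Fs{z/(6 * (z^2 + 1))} pi * exp(-ξ)/12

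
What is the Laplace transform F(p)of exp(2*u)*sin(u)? 1/((p - 2)^2 + 1)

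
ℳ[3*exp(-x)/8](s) 3*gamma(s)/8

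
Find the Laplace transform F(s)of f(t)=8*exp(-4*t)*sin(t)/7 8/(7*((s+4)^2+1))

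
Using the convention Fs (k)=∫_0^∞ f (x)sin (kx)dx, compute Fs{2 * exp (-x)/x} 2 * atan (k)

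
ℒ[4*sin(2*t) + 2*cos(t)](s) 2*s/(s^2 + 1) + 8/(s^2 + 4)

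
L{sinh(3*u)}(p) 3/(p^2 - 9)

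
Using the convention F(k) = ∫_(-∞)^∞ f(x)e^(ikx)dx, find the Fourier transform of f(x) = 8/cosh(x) 8*pi/cosh(pi*k/2)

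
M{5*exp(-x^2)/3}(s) 5*gamma(s/2)/6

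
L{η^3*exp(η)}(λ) 6/(λ - 1)^4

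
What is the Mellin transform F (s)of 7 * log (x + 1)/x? -7 * pi * csc (pi * s)/ (s - 1)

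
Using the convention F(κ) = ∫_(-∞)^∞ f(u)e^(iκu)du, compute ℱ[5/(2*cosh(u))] 5*pi/(2*cosh(pi*κ/2))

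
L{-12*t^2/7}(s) -24/(7*s^3)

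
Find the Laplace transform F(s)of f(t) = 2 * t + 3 3/s + 2/s^2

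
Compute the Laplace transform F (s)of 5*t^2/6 5/ (3*s^3)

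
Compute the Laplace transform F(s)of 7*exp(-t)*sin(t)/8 7/(8*((s + 1)^2 + 1))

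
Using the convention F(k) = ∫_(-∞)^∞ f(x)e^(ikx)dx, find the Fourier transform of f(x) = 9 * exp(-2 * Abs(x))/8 9/(2 * (k^2 + 4))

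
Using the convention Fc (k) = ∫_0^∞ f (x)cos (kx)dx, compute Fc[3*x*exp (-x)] 3*(1 - k^2)/ (k^2+1)^2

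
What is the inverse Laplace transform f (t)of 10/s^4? 5*t^3/3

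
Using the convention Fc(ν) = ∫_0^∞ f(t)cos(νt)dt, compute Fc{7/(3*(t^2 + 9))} 7*pi*exp(-3*ν)/18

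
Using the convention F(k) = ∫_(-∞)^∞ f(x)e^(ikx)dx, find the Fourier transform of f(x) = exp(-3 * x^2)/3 sqrt(3) * sqrt(pi) * exp(-k^2/12)/9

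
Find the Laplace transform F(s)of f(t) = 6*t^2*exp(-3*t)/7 12/(7*(s + 3)^3)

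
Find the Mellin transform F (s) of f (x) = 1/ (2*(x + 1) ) pi*csc (pi*s) /2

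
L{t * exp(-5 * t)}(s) (s + 5)^(-2)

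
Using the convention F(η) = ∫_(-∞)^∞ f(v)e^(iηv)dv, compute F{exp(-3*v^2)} sqrt(3)*sqrt(pi)*exp(-η^2/12)/3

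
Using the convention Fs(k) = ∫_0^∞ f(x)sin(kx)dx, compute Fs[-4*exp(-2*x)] -4*k/(k^2 + 4)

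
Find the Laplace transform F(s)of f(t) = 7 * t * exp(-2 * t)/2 7/(2 * (s + 2)^2)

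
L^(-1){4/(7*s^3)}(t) 2*t^2/7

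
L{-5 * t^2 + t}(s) s^(-2) - 10/s^3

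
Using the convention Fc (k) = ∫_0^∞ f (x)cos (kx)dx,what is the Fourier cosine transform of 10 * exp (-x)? 10/ (k^2 + 1)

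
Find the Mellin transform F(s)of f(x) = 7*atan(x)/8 -7*pi*sec(pi*s/2)/(16*s)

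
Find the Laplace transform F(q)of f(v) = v q^(-2)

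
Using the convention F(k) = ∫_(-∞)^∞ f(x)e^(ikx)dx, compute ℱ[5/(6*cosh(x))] 5*pi/(6*cosh(pi*k/2))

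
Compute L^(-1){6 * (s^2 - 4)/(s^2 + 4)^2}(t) 6 * t * cos(2 * t)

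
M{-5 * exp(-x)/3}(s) -5 * gamma(s)/3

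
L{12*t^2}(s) 24/s^3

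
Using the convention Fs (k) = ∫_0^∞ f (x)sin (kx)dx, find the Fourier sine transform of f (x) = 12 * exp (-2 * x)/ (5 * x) 12 * atan (k/2)/5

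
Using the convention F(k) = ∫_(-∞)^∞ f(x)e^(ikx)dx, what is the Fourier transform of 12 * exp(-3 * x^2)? 4 * sqrt(3) * sqrt(pi) * exp(-k^2/12)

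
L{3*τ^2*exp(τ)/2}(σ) 3/(σ - 1)^3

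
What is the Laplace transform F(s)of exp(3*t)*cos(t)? (s - 3)/((s - 3)^2+1)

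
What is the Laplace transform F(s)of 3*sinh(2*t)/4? 3/(2*(s^2 - 4))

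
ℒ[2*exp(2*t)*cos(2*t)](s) 2*(s - 2)/((s - 2)^2 + 4)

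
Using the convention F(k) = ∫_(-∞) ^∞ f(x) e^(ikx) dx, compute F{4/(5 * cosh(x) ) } 4 * pi/(5 * cosh(pi * k/2) ) 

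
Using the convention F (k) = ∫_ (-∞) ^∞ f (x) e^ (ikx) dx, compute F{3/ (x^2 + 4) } 3*pi*exp (-2*Abs (k) ) /2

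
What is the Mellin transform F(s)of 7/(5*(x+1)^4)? 7*gamma(s)*gamma(4 - s)/30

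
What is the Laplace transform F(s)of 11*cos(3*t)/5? 11*s/(5*(s^2 + 9))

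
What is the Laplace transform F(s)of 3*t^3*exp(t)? 18/(s - 1)^4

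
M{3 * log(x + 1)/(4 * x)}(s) -3 * pi * csc(pi * s)/(4 * s - 4)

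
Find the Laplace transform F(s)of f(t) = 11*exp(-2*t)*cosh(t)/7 11*(s + 2)/(7*((s + 2)^2-1))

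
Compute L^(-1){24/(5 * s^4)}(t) 4 * t^3/5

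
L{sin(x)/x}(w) atan(1/w)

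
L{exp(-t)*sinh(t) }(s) 1/(s*(s + 2) ) 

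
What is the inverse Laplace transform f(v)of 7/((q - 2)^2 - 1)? 7*exp(2*v)*sinh(v)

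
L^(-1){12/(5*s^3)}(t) 6*t^2/5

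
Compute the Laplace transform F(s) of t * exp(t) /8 1/(8 * (s - 1) ^2) 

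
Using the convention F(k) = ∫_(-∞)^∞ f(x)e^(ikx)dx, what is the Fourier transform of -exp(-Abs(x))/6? -1/(3 * k^2 + 3)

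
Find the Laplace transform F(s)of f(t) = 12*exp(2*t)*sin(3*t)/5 36/(5*((s - 2)^2 + 9))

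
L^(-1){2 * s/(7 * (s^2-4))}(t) 2 * cosh(2 * t)/7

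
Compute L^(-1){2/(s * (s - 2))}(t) 2 * exp(t) * sinh(t)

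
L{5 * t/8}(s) 5/(8 * s^2)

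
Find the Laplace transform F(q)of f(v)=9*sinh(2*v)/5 18/(5*(q^2 - 4))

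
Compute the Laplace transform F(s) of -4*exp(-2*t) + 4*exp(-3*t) 4/(s + 3) - 4/(s + 2) 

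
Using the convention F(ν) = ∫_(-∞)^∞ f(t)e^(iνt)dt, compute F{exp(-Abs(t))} 2/(ν^2 + 1)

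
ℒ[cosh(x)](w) w/(w^2 - 1) 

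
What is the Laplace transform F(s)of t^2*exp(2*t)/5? 2/(5*(s - 2)^3)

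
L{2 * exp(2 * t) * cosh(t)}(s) 2 * (s - 2)/((s - 2)^2 - 1)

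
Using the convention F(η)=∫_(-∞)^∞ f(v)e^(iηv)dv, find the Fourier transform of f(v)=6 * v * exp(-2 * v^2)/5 3 * sqrt(2) * I * sqrt(pi) * η * exp(-η^2/8)/20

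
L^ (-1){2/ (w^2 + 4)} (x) sin (2 * x)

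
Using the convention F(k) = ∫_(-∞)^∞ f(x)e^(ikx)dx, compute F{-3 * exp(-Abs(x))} -6/(k^2+1)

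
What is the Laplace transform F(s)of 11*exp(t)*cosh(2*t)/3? 11*(s - 1)/(3*((s - 1)^2-4))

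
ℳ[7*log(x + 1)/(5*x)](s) -7*pi*csc(pi*s)/(5*s - 5)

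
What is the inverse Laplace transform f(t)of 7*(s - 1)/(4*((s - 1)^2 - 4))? 7*exp(t)*cosh(2*t)/4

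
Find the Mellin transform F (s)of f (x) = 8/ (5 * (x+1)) 8 * pi * csc (pi * s)/5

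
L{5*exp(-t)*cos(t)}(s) 5*(s + 1)/((s + 1)^2 + 1)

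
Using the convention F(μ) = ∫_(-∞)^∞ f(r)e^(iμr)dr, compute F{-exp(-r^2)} -sqrt(pi) * exp(-μ^2/4)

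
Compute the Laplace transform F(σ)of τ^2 2/σ^3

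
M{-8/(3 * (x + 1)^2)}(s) 8 * pi * (s - 1)/(3 * sin(pi * s))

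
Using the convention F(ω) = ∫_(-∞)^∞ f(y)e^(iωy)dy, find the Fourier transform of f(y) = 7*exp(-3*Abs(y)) 42/(ω^2 + 9)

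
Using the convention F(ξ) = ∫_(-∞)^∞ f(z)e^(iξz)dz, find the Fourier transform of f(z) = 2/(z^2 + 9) 2*pi*exp(-3*Abs(ξ))/3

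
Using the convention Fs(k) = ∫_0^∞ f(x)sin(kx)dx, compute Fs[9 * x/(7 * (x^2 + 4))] 9 * pi * exp(-2 * k)/14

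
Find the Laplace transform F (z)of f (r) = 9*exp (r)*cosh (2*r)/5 9*(z - 1)/ (5*( (z - 1)^2-4))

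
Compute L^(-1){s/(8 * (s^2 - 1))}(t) cosh(t)/8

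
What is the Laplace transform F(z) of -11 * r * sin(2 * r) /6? -22 * z/(3 * (z^2 + 4) ^2) 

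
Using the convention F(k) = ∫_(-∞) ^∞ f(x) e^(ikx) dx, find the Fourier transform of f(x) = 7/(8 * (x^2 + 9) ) 7 * pi * exp(-3 * Abs(k) ) /24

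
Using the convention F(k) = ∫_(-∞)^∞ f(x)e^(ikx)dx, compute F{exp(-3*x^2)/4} sqrt(3)*sqrt(pi)*exp(-k^2/12)/12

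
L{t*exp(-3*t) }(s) (s + 3) ^(-2) 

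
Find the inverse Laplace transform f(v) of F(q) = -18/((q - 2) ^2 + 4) -9 * exp(2 * v) * sin(2 * v) 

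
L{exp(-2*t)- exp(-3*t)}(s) 1/(s + 2)-1/(s + 3)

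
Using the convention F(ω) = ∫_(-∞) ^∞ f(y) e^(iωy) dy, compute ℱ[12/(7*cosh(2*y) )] 6*pi/(7*cosh(pi*ω/4) ) 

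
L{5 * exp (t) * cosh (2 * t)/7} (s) 5 * (s - 1)/ (7 * ( (s - 1)^2 - 4))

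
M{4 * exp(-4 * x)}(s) 2^(2 - 2 * s) * gamma(s)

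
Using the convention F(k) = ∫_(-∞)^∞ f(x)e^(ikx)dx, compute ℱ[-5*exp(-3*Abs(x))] -30/(k^2 + 9)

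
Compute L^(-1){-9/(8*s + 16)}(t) -9*exp(-2*t)/8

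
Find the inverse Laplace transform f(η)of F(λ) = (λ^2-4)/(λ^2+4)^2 η*cos(2*η)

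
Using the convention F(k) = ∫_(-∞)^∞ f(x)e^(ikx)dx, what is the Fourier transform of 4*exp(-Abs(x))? 8/(k^2 + 1)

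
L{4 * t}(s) 4/s^2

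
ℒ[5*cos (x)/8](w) 5*w/ (8*(w^2 + 1))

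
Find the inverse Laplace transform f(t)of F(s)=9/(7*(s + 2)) 9*exp(-2*t)/7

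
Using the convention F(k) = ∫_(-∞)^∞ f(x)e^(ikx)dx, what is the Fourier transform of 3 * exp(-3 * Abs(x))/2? 9/(k^2+9)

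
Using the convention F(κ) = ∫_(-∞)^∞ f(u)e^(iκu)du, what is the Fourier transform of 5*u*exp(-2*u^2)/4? 5*sqrt(2)*I*sqrt(pi)*κ*exp(-κ^2/8)/32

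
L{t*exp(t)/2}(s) 1/(2*(s - 1)^2)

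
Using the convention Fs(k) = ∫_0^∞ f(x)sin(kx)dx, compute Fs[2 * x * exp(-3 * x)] 12 * k/(k^2 + 9)^2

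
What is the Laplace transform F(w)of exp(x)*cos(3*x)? (w - 1)/((w - 1)^2 + 9)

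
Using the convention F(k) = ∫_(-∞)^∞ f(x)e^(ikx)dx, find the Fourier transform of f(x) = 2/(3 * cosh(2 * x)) pi/(3 * cosh(pi * k/4))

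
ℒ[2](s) 2/s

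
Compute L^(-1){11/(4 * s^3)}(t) 11 * t^2/8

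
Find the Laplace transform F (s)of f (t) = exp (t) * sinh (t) 1/ (s * (s - 2))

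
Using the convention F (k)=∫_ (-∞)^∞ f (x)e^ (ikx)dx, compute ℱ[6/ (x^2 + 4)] 3 * pi * exp (-2 * Abs (k))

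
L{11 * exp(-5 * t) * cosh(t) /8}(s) 11 * (s + 5) /(8 * ((s + 5) ^2-1) ) 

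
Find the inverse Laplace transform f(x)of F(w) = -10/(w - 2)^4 -5 * x^3 * exp(2 * x)/3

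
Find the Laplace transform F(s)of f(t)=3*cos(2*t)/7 3*s/(7*(s^2 + 4))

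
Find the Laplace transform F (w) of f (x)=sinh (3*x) 3/ (w^2-9) 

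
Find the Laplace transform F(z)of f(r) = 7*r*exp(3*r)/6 7/(6*(z - 3)^2)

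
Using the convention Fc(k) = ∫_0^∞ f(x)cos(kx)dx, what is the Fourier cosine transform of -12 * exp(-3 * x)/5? -36/(5 * k^2 + 45)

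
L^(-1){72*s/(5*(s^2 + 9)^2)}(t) 12*t*sin(3*t)/5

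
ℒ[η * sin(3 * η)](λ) 6 * λ/(λ^2+9)^2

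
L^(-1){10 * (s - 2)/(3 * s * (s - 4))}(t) 10 * exp(2 * t) * cosh(2 * t)/3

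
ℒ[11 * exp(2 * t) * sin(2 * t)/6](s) 11/(3 * ((s - 2)^2+4))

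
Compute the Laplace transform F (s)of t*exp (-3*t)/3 1/ (3*(s + 3)^2)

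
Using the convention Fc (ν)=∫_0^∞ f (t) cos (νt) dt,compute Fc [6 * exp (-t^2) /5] 3 * sqrt (pi) * exp (-ν^2/4) /5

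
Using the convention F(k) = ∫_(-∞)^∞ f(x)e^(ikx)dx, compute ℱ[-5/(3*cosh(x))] -5*pi/(3*cosh(pi*k/2))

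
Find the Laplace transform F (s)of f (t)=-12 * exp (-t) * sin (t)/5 -12/ (5 * (s+1)^2+5)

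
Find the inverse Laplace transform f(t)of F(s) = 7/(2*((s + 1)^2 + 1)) 7*exp(-t)*sin(t)/2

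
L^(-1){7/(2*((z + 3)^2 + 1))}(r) 7*exp(-3*r)*sin(r)/2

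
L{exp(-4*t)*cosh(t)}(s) (s+4)/((s+4)^2 - 1)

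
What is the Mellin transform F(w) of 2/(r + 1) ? 2*pi*csc(pi*w) 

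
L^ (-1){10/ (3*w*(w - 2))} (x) 10*exp (x)*sinh (x)/3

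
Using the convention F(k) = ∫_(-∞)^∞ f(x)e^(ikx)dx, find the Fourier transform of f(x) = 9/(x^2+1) 9 * pi * exp(-Abs(k))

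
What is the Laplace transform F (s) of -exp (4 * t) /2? -1/ (2 * s - 8) 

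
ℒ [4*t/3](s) 4/(3*s^2)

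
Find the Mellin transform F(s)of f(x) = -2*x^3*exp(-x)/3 -2*gamma(s+3)/3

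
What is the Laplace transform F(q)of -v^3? -6/q^4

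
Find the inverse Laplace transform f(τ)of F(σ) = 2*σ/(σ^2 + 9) 2*cos(3*τ)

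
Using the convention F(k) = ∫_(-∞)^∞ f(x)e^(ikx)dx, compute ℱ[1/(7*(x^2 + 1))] pi*exp(-Abs(k))/7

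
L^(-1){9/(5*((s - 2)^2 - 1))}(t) 9*exp(2*t)*sinh(t)/5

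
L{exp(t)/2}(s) 1/(2*(s - 1))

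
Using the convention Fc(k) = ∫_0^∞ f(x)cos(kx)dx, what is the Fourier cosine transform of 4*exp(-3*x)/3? 4/(k^2 + 9)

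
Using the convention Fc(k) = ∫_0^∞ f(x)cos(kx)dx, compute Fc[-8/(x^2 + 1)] -4*pi*exp(-k)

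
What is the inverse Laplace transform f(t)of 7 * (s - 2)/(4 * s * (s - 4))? 7 * exp(2 * t) * cosh(2 * t)/4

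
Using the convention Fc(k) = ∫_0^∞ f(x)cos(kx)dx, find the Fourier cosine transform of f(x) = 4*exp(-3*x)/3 4/(k^2 + 9)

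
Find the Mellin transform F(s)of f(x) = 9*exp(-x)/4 9*gamma(s)/4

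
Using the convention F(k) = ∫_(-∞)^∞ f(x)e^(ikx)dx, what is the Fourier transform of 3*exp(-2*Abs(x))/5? 12/(5*(k^2 + 4))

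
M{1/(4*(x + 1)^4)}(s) gamma(s)*gamma(4 - s)/24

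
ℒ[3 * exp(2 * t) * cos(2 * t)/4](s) 3 * (s - 2)/(4 * ((s - 2)^2 + 4))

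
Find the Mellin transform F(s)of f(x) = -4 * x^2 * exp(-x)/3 -4 * gamma(s + 2)/3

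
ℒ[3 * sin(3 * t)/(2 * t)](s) 3 * atan(3/s)/2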